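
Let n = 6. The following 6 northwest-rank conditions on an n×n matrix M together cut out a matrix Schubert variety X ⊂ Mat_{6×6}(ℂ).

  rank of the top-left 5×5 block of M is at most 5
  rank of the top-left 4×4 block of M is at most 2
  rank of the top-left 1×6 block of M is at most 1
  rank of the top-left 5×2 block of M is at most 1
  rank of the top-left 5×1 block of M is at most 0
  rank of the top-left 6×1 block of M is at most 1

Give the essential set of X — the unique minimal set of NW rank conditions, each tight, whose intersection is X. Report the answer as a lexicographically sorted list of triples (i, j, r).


Rank table r_w(6×6) implied by the 6 constraints:

  0 1 1 1 1 1
  0 1 2 2 2 2
  0 1 2 2 3 3
  0 1 2 2 3 4
  0 1 2 3 4 5
  1 2 3 4 5 6

second differences of R give the permutation w = (2, 3, 5, 6, 4, 1).

2 SE-corners of the 7-cell Rothe diagram give Ess(w):

[(4, 4, 2), (5, 1, 0)]


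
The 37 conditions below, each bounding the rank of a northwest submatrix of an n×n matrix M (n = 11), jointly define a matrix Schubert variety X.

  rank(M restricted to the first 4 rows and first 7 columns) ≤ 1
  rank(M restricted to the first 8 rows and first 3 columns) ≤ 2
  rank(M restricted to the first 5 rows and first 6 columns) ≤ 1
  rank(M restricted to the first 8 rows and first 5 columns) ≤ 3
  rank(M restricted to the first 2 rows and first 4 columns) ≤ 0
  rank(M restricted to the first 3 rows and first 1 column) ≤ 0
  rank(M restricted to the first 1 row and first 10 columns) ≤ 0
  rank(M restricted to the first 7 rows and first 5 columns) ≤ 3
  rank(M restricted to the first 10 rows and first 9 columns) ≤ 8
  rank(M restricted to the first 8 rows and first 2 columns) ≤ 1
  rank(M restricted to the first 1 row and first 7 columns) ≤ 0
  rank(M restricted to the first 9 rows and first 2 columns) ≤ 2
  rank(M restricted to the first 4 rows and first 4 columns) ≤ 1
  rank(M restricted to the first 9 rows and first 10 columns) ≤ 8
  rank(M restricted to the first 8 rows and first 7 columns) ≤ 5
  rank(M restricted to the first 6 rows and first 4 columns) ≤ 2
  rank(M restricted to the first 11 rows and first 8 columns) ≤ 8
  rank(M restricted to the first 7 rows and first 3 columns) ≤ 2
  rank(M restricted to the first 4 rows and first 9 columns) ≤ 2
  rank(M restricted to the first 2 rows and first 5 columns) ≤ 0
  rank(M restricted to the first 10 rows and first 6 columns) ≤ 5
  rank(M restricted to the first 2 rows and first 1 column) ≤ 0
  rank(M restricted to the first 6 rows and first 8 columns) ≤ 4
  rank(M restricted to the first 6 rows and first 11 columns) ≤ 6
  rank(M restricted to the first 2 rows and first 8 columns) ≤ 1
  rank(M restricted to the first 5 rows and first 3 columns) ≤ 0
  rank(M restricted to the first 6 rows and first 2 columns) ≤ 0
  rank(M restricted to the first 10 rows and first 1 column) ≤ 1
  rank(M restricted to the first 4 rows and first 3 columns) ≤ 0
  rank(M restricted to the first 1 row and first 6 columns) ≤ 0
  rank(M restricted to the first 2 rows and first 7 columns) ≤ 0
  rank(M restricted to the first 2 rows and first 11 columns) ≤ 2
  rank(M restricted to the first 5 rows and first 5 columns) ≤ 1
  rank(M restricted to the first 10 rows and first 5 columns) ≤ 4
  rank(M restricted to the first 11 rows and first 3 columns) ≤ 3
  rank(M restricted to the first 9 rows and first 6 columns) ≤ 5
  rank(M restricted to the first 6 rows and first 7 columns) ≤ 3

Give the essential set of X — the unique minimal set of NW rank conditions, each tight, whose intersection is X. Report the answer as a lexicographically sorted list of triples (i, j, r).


Recovering R(i,j) via the rank-extension bound from the 37 conditions:

  row 1: 0  0  0  0  0  0  0  0  0  0  1
  row 2: 0  0  0  0  0  0  0  1  1  1  2
  row 3: 0  0  0  1  1  1  1  2  2  2  3
  row 4: 0  0  0  1  1  1  1  2  2  3  4
  row 5: 0  0  0  1  1  1  2  3  3  4  5
  row 6: 0  0  1  2  2  2  3  4  4  5  6
  row 7: 1  1  2  3  3  3  4  5  5  6  7
  row 8: 1  1  2  3  3  4  5  6  6  7  8
  row 9: 1  2  3  4  4  5  6  7  7  8  9
  row 10: 1  2  3  4  4  5  6  7  8  9  10
  row 11: 1  2  3  4  5  6  7  8  9  10  11

second differences of R give the permutation w = (11, 8, 4, 10, 7, 3, 1, 6, 2, 9, 5).

D(w) has 37 cells with 10 SE-corners; essential set:

[(1, 10, 0), (2, 7, 0), (4, 7, 1), (4, 9, 2), (5, 3, 0), (5, 6, 1), (6, 2, 0), (8, 2, 1), (8, 5, 3), (10, 5, 4)]


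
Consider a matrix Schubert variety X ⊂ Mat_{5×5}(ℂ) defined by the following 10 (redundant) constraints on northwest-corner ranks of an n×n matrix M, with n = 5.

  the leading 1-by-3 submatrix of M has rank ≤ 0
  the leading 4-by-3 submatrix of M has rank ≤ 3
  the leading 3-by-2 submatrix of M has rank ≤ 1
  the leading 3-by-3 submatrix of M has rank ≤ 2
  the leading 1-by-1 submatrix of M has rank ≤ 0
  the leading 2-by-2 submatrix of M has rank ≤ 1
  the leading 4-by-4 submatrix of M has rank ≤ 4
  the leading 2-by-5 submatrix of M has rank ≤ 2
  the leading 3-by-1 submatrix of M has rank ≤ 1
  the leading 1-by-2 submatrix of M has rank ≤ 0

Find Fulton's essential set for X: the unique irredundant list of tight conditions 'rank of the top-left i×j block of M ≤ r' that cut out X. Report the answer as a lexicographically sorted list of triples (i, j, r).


Reconstructing r_w from the 10 given conditions:

  row 1: 0 | 0 | 0 | 1 | 1
  row 2: 1 | 1 | 1 | 2 | 2
  row 3: 1 | 1 | 2 | 3 | 3
  row 4: 1 | 2 | 3 | 4 | 4
  row 5: 1 | 2 | 3 | 4 | 5

reading off 1-entries of Δ²R: w = (4, 1, 3, 2, 5).

Rothe diagram D(w) (4 cells), 2 SE-corners (essential conditions):

[(1, 3, 0), (3, 2, 1)]


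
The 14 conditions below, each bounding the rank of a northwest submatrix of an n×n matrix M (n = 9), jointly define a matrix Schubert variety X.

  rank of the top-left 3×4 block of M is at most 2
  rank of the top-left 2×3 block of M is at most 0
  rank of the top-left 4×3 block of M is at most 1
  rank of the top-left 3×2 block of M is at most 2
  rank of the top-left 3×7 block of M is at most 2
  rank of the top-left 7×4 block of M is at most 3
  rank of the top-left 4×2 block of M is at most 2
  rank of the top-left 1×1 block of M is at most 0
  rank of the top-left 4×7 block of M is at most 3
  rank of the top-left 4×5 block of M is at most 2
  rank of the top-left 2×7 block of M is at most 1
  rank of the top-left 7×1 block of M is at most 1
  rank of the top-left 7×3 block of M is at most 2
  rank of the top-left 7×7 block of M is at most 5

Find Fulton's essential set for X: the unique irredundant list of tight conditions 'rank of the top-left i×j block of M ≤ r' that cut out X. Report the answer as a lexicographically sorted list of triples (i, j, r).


Rank table r_w(9×9) implied by the 14 constraints:

  row 1: 0 0 0 1 1 1 1 1 1
  row 2: 0 0 0 1 1 1 1 2 2
  row 3: 1 1 1 2 2 2 2 3 3
  row 4: 1 1 1 2 2 3 3 4 4
  row 5: 1 2 2 3 3 4 4 5 5
  row 6: 1 2 2 3 4 5 5 6 6
  row 7: 1 2 2 3 4 5 5 6 7
  row 8: 1 2 3 4 5 6 6 7 8
  row 9: 1 2 3 4 5 6 7 8 9

the unique w with this rank table is (4, 8, 1, 6, 2, 5, 9, 3, 7).

Fulton essential set (6 of the 15 Rothe cells):

[(2, 3, 0), (2, 7, 1), (4, 3, 1), (4, 5, 2), (7, 3, 2), (7, 7, 5)]


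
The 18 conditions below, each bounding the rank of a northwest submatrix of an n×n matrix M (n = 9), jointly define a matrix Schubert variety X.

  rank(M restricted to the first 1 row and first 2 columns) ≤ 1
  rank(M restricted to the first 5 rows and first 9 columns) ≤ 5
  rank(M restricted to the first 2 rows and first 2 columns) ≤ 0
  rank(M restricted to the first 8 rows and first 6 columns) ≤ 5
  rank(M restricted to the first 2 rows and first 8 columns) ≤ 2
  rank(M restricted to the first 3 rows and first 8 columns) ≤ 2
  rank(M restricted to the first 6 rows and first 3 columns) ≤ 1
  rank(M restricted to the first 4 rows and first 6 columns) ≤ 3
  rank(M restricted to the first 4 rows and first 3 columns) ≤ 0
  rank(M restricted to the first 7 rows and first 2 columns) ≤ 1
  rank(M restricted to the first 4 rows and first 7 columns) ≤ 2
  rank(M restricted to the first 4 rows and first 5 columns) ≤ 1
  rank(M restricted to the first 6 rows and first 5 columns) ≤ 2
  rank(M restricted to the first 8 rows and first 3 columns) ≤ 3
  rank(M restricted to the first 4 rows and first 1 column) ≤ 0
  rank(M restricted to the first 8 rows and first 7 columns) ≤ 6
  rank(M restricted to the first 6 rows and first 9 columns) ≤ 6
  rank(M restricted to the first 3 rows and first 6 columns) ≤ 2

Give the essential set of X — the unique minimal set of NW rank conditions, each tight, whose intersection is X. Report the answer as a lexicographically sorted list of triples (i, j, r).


Rank table r_w(9×9) implied by the 18 constraints:

  i=1: 0, 0, 0, 1, 1, 1, 1, 1, 1
  i=2: 0, 0, 0, 1, 1, 2, 2, 2, 2
  i=3: 0, 0, 0, 1, 1, 2, 2, 2, 3
  i=4: 0, 0, 0, 1, 1, 2, 2, 3, 4
  i=5: 1, 1, 1, 2, 2, 3, 3, 4, 5
  i=6: 1, 1, 1, 2, 2, 3, 4, 5, 6
  i=7: 1, 1, 2, 3, 3, 4, 5, 6, 7
  i=8: 1, 2, 3, 4, 4, 5, 6, 7, 8
  i=9: 1, 2, 3, 4, 5, 6, 7, 8, 9

the unique w with this rank table is (4, 6, 9, 8, 1, 7, 3, 2, 5).

|D(w)|=22, |Ess(w)|=7:

[(3, 8, 2), (4, 3, 0), (4, 5, 1), (4, 7, 2), (6, 3, 1), (6, 5, 2), (7, 2, 1)]


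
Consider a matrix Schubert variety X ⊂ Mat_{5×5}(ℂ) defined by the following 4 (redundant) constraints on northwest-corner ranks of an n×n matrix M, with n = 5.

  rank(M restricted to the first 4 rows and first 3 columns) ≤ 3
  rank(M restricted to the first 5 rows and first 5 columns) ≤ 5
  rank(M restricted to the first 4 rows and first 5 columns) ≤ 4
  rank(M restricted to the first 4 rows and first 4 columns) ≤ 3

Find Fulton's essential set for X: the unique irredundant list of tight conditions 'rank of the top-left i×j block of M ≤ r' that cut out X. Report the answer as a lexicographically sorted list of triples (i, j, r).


Propagating the 4 rank bounds to every northwest block:

  R[1]: 1, 1, 1, 1, 1
  R[2]: 1, 2, 2, 2, 2
  R[3]: 1, 2, 3, 3, 3
  R[4]: 1, 2, 3, 3, 4
  R[5]: 1, 2, 3, 4, 5

hence w(1..5) = (1, 2, 3, 5, 4).

1 SE-corner of the 1-cell Rothe diagram gives Ess(w):

[(4, 4, 3)]


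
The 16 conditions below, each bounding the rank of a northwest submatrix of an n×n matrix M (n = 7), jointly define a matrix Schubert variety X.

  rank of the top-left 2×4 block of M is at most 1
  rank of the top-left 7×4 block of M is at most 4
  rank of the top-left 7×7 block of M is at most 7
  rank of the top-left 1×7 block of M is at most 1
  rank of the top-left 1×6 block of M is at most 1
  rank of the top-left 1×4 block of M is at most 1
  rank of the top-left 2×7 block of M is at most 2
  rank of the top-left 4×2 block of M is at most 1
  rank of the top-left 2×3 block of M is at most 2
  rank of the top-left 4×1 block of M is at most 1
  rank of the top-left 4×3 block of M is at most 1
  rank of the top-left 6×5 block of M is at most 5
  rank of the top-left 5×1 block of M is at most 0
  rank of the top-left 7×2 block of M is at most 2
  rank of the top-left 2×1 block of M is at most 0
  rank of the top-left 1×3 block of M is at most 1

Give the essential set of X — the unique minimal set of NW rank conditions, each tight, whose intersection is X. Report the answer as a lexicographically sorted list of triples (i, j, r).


Computing R[i][j] = min implied NW-rank bound (n=7, 16 conditions):

  i=1: 0 1 1 1 1 1 1
  i=2: 0 1 1 1 2 2 2
  i=3: 0 1 1 2 3 3 3
  i=4: 0 1 1 2 3 4 4
  i=5: 0 1 2 3 4 5 5
  i=6: 1 2 3 4 5 6 6
  i=7: 1 2 3 4 5 6 7

giving w = (2, 5, 4, 6, 3, 1, 7) via Δ²R.

ℓ(w)=9; the 3 essential cells (i,j,r):

[(2, 4, 1), (4, 3, 1), (5, 1, 0)]


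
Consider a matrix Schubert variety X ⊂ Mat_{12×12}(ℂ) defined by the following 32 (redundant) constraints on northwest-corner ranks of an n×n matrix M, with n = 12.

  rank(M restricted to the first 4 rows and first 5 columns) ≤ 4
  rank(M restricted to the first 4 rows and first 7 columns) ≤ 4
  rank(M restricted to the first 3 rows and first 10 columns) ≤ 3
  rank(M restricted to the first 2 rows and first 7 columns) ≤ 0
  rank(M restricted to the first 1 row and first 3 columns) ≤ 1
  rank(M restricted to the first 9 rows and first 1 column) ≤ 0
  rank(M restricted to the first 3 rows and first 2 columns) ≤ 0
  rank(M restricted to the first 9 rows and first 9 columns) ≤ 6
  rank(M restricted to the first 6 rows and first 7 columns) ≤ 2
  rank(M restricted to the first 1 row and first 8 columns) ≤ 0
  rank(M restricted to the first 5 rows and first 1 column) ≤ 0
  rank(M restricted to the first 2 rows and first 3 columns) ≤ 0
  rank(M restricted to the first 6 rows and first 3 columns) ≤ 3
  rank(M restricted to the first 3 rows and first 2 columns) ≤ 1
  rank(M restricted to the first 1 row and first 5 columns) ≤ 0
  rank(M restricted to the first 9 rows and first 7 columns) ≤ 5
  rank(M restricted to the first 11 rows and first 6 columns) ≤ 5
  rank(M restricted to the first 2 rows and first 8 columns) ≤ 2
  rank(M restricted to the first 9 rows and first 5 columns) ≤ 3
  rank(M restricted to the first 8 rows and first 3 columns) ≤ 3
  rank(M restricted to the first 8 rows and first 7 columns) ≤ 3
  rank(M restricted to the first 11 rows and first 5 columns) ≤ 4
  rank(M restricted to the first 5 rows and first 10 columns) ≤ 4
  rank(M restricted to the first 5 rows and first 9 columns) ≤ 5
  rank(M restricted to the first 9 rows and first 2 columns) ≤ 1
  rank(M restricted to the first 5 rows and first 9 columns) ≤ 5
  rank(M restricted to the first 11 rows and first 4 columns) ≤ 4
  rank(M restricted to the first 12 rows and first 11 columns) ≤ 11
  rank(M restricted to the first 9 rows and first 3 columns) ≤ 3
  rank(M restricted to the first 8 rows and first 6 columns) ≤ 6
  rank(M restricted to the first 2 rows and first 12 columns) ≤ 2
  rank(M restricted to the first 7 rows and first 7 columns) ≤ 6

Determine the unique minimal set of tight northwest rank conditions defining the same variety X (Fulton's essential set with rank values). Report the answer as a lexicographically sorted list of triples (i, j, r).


Rank table r_w(12×12) implied by the 32 constraints:

  i=1: 0 | 0 | 0 | 0 | 0 | 0 | 0 | 0 | 1 | 1 | 1 | 1
  i=2: 0 | 0 | 0 | 0 | 0 | 0 | 0 | 1 | 2 | 2 | 2 | 2
  i=3: 0 | 0 | 1 | 1 | 1 | 1 | 1 | 2 | 3 | 3 | 3 | 3
  i=4: 0 | 1 | 2 | 2 | 2 | 2 | 2 | 3 | 4 | 4 | 4 | 4
  i=5: 0 | 1 | 2 | 2 | 2 | 2 | 2 | 3 | 4 | 4 | 5 | 5
  i=6: 0 | 1 | 2 | 2 | 2 | 2 | 2 | 3 | 4 | 5 | 6 | 6
  i=7: 0 | 1 | 2 | 3 | 3 | 3 | 3 | 4 | 5 | 6 | 7 | 7
  i=8: 0 | 1 | 2 | 3 | 3 | 3 | 3 | 4 | 5 | 6 | 7 | 8
  i=9: 0 | 1 | 2 | 3 | 3 | 4 | 4 | 5 | 6 | 7 | 8 | 9
  i=10: 1 | 2 | 3 | 4 | 4 | 5 | 5 | 6 | 7 | 8 | 9 | 10
  i=11: 1 | 2 | 3 | 4 | 4 | 5 | 6 | 7 | 8 | 9 | 10 | 11
  i=12: 1 | 2 | 3 | 4 | 5 | 6 | 7 | 8 | 9 | 10 | 11 | 12

giving w = (9, 8, 3, 2, 11, 10, 4, 12, 6, 1, 7, 5) via Δ²R.

Rothe diagram D(w) (37 cells), 9 SE-corners (essential conditions):

[(1, 8, 0), (2, 7, 0), (3, 2, 0), (5, 10, 4), (6, 7, 2), (8, 7, 3), (9, 1, 0), (9, 5, 3), (11, 5, 4)]


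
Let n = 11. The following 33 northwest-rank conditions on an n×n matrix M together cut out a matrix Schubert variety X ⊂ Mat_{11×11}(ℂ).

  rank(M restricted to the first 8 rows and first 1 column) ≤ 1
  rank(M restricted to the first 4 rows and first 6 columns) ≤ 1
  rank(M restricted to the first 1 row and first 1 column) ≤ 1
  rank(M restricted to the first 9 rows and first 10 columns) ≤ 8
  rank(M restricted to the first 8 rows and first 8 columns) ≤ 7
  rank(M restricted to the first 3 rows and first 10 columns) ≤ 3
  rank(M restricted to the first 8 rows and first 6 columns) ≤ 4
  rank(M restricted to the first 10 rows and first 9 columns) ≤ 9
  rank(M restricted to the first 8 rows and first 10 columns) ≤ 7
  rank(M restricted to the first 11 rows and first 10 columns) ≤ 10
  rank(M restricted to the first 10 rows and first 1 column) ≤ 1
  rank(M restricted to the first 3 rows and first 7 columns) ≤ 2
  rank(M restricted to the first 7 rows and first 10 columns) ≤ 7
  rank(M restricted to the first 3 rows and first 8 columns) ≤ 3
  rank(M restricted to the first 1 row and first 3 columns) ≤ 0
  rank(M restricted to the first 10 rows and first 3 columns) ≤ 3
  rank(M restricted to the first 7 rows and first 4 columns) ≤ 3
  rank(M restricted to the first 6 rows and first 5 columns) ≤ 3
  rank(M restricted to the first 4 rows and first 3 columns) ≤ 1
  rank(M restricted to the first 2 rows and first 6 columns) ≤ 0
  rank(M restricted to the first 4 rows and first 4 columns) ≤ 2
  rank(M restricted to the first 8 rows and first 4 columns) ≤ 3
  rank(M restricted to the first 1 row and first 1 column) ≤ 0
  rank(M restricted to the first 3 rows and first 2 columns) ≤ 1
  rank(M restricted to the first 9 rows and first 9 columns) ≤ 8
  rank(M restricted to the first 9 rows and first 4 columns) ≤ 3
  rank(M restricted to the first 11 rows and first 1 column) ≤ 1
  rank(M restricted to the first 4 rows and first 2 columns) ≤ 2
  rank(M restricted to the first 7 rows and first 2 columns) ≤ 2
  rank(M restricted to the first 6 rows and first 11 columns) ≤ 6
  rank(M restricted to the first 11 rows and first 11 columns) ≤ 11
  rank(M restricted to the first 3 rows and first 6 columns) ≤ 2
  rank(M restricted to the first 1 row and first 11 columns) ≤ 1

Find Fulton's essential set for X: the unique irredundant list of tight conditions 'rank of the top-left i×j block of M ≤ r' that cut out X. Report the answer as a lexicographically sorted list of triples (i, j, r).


Rank table r_w(11×11) implied by the 33 constraints:

  row 1: 0 0 0 0 0 0 1 1 1 1 1
  row 2: 0 0 0 0 0 0 1 2 2 2 2
  row 3: 1 1 1 1 1 1 2 3 3 3 3
  row 4: 1 1 1 1 1 1 2 3 4 4 4
  row 5: 1 2 2 2 2 2 3 4 5 5 5
  row 6: 1 2 3 3 3 3 4 5 6 6 6
  row 7: 1 2 3 3 4 4 5 6 7 7 7
  row 8: 1 2 3 3 4 4 5 6 7 7 8
  row 9: 1 2 3 3 4 5 6 7 8 8 9
  row 10: 1 2 3 4 5 6 7 8 9 9 10
  row 11: 1 2 3 4 5 6 7 8 9 10 11

so w = (7, 8, 1, 9, 2, 3, 5, 11, 6, 4, 10).

|D(w)|=22, |Ess(w)|=5:

[(2, 6, 0), (4, 6, 1), (8, 6, 4), (8, 10, 7), (9, 4, 3)]


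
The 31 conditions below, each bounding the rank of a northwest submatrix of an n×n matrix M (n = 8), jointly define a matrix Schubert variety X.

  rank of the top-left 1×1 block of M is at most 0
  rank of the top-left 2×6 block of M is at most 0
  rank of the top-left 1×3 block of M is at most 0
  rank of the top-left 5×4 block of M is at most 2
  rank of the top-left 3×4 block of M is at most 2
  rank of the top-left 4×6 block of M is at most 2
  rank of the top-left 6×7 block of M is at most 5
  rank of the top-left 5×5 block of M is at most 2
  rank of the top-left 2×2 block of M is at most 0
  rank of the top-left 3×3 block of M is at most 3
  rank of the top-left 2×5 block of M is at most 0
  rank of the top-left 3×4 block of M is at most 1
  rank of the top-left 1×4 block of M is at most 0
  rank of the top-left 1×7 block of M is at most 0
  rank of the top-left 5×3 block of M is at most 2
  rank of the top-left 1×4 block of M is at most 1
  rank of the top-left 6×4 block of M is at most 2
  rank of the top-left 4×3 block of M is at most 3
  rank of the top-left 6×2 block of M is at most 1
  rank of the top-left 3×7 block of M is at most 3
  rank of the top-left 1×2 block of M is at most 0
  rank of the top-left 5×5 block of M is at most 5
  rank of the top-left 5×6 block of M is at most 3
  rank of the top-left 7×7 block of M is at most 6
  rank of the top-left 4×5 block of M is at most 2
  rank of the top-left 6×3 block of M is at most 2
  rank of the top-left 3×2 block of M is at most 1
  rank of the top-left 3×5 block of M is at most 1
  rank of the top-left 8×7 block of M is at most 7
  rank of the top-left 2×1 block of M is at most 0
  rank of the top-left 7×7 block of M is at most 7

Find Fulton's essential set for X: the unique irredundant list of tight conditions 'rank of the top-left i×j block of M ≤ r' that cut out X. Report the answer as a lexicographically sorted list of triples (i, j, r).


Rank table r_w(8×8) implied by the 31 constraints:

  R[1]: 0, 0, 0, 0, 0, 0, 0, 1
  R[2]: 0, 0, 0, 0, 0, 0, 1, 2
  R[3]: 1, 1, 1, 1, 1, 1, 2, 3
  R[4]: 1, 1, 2, 2, 2, 2, 3, 4
  R[5]: 1, 1, 2, 2, 2, 3, 4, 5
  R[6]: 1, 1, 2, 2, 3, 4, 5, 6
  R[7]: 1, 2, 3, 3, 4, 5, 6, 7
  R[8]: 1, 2, 3, 4, 5, 6, 7, 8

giving w = (8, 7, 1, 3, 6, 5, 2, 4) via Δ²R.

D(w) has 19 cells with 5 SE-corners; essential set:

[(1, 7, 0), (2, 6, 0), (5, 5, 2), (6, 2, 1), (6, 4, 2)]


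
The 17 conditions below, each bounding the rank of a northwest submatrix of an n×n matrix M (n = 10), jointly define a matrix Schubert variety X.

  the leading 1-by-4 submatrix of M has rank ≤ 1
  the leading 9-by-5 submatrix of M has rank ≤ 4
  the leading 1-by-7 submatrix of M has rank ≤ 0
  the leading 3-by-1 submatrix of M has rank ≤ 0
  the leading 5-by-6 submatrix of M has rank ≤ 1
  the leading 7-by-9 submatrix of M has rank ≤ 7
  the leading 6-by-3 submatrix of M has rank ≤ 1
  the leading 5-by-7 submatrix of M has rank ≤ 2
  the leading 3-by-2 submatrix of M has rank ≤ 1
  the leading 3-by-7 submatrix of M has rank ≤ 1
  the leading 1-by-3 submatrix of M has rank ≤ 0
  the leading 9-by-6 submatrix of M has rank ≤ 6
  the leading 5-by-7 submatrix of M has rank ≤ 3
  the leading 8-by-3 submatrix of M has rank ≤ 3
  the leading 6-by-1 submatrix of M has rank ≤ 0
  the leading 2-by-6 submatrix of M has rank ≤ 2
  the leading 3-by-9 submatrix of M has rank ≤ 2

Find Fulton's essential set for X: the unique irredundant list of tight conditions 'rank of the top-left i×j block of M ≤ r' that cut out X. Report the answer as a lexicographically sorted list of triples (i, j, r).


Recovering R(i,j) via the rank-extension bound from the 17 conditions:

  R[1]: 0 | 0 | 0 | 0 | 0 | 0 | 0 | 1 | 1 | 1
  R[2]: 0 | 1 | 1 | 1 | 1 | 1 | 1 | 2 | 2 | 2
  R[3]: 0 | 1 | 1 | 1 | 1 | 1 | 1 | 2 | 2 | 3
  R[4]: 0 | 1 | 1 | 1 | 1 | 1 | 2 | 3 | 3 | 4
  R[5]: 0 | 1 | 1 | 1 | 1 | 1 | 2 | 3 | 4 | 5
  R[6]: 0 | 1 | 1 | 2 | 2 | 2 | 3 | 4 | 5 | 6
  R[7]: 1 | 2 | 2 | 3 | 3 | 3 | 4 | 5 | 6 | 7
  R[8]: 1 | 2 | 3 | 4 | 4 | 4 | 5 | 6 | 7 | 8
  R[9]: 1 | 2 | 3 | 4 | 4 | 5 | 6 | 7 | 8 | 9
  R[10]: 1 | 2 | 3 | 4 | 5 | 6 | 7 | 8 | 9 | 10

reading off 1-entries of Δ²R: w = (8, 2, 10, 7, 9, 4, 1, 3, 6, 5).

|D(w)|=28, |Ess(w)|=7:

[(1, 7, 0), (3, 7, 1), (3, 9, 2), (5, 6, 1), (6, 1, 0), (6, 3, 1), (9, 5, 4)]


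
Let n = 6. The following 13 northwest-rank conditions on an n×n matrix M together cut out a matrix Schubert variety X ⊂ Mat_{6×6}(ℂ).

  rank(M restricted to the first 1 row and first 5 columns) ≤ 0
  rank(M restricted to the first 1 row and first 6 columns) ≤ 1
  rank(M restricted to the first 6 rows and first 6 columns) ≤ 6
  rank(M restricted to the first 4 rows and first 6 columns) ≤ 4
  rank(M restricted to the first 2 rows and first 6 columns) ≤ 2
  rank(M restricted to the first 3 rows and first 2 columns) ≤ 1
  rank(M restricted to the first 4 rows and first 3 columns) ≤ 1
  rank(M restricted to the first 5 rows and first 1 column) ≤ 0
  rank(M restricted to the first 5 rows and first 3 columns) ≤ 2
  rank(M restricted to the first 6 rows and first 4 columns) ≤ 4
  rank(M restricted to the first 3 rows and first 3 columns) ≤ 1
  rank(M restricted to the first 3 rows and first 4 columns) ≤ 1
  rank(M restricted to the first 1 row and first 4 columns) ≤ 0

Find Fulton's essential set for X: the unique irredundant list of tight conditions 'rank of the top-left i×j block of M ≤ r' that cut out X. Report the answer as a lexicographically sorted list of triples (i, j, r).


Reconstructing r_w from the 13 given conditions:

  i=1: 0 | 0 | 0 | 0 | 0 | 1
  i=2: 0 | 1 | 1 | 1 | 1 | 2
  i=3: 0 | 1 | 1 | 1 | 2 | 3
  i=4: 0 | 1 | 1 | 2 | 3 | 4
  i=5: 0 | 1 | 2 | 3 | 4 | 5
  i=6: 1 | 2 | 3 | 4 | 5 | 6

giving w = (6, 2, 5, 4, 3, 1) via Δ²R.

|D(w)|=12, |Ess(w)|=4:

[(1, 5, 0), (3, 4, 1), (4, 3, 1), (5, 1, 0)]


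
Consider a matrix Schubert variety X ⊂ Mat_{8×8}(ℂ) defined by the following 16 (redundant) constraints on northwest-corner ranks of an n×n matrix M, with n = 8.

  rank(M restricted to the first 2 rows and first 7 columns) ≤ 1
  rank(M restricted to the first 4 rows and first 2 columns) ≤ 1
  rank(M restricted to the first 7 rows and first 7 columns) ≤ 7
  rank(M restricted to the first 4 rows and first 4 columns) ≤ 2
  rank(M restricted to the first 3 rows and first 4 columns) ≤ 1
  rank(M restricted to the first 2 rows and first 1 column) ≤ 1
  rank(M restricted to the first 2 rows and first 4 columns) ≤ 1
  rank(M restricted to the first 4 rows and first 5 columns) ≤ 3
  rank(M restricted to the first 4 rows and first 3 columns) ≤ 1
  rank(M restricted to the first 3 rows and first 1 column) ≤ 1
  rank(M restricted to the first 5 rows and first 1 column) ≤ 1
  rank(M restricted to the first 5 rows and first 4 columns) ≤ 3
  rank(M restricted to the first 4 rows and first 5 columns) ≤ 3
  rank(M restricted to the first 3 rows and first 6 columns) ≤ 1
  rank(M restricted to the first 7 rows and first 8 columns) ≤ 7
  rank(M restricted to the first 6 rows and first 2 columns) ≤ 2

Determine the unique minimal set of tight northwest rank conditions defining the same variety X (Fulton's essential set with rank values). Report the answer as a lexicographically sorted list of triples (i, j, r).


The tightest implied rank at each (i,j), from the 16 conditions:

  R[1]: 1 | 1 | 1 | 1 | 1 | 1 | 1 | 1
  R[2]: 1 | 1 | 1 | 1 | 1 | 1 | 1 | 2
  R[3]: 1 | 1 | 1 | 1 | 1 | 1 | 2 | 3
  R[4]: 1 | 1 | 1 | 2 | 2 | 2 | 3 | 4
  R[5]: 1 | 2 | 2 | 3 | 3 | 3 | 4 | 5
  R[6]: 1 | 2 | 3 | 4 | 4 | 4 | 5 | 6
  R[7]: 1 | 2 | 3 | 4 | 5 | 5 | 6 | 7
  R[8]: 1 | 2 | 3 | 4 | 5 | 6 | 7 | 8

giving w = (1, 8, 7, 4, 2, 3, 5, 6) via Δ²R.

3 SE-corners of the 13-cell Rothe diagram give Ess(w):

[(2, 7, 1), (3, 6, 1), (4, 3, 1)]


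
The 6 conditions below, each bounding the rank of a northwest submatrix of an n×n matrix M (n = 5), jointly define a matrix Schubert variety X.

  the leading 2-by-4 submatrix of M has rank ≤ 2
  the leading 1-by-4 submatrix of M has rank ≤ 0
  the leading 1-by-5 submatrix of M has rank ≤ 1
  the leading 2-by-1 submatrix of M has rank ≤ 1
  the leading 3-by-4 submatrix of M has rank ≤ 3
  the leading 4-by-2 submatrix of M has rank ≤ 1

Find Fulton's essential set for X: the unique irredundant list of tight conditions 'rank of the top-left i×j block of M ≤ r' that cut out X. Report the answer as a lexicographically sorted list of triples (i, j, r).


Rank table r_w(5×5) implied by the 6 constraints:

  R[1]: 0 0 0 0 1
  R[2]: 1 1 1 1 2
  R[3]: 1 1 2 2 3
  R[4]: 1 1 2 3 4
  R[5]: 1 2 3 4 5

the unique w with this rank table is (5, 1, 3, 4, 2).

ℓ(w)=6; the 2 essential cells (i,j,r):

[(1, 4, 0), (4, 2, 1)]


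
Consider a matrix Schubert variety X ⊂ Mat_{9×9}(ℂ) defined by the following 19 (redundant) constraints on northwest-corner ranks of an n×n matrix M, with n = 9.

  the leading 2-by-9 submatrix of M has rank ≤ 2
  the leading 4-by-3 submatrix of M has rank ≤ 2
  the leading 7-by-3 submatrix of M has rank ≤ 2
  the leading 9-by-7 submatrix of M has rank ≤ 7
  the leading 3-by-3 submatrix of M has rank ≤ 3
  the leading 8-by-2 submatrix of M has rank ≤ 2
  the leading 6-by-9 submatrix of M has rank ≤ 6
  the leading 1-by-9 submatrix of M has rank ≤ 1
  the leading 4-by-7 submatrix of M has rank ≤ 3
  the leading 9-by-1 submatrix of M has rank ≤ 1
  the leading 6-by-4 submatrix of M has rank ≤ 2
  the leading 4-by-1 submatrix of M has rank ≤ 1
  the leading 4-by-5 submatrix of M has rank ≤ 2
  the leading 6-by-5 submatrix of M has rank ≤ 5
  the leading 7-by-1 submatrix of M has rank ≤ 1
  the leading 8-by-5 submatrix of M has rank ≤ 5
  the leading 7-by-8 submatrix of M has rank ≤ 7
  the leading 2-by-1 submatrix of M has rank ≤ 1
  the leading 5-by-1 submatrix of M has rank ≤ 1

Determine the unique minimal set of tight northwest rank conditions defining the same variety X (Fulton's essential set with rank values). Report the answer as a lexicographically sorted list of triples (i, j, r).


Recovering R(i,j) via the rank-extension bound from the 19 conditions:

  i=1: 1 | 1 | 1 | 1 | 1 | 1 | 1 | 1 | 1
  i=2: 1 | 2 | 2 | 2 | 2 | 2 | 2 | 2 | 2
  i=3: 1 | 2 | 2 | 2 | 2 | 3 | 3 | 3 | 3
  i=4: 1 | 2 | 2 | 2 | 2 | 3 | 3 | 4 | 4
  i=5: 1 | 2 | 2 | 2 | 3 | 4 | 4 | 5 | 5
  i=6: 1 | 2 | 2 | 2 | 3 | 4 | 5 | 6 | 6
  i=7: 1 | 2 | 2 | 3 | 4 | 5 | 6 | 7 | 7
  i=8: 1 | 2 | 3 | 4 | 5 | 6 | 7 | 8 | 8
  i=9: 1 | 2 | 3 | 4 | 5 | 6 | 7 | 8 | 9

reading off 1-entries of Δ²R: w = (1, 2, 6, 8, 5, 7, 4, 3, 9).

ℓ(w)=12; the 4 essential cells (i,j,r):

[(4, 5, 2), (4, 7, 3), (6, 4, 2), (7, 3, 2)]


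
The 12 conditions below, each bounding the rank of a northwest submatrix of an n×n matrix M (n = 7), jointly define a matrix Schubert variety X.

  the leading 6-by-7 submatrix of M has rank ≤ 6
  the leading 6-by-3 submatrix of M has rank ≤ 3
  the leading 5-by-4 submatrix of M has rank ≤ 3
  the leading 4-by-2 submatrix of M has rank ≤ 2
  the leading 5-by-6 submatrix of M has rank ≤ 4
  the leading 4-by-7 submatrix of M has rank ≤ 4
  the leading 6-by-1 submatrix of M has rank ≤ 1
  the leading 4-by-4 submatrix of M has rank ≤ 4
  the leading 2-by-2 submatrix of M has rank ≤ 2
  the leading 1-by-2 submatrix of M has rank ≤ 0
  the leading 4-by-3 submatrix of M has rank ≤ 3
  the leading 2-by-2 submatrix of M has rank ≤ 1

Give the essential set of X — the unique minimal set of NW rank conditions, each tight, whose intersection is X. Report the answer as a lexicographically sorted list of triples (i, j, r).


Recovering R(i,j) via the rank-extension bound from the 12 conditions:

  i=1: 0, 0, 1, 1, 1, 1, 1
  i=2: 1, 1, 2, 2, 2, 2, 2
  i=3: 1, 2, 3, 3, 3, 3, 3
  i=4: 1, 2, 3, 3, 4, 4, 4
  i=5: 1, 2, 3, 3, 4, 4, 5
  i=6: 1, 2, 3, 4, 5, 5, 6
  i=7: 1, 2, 3, 4, 5, 6, 7

reading off 1-entries of Δ²R: w = (3, 1, 2, 5, 7, 4, 6).

3 SE-corners of the 5-cell Rothe diagram give Ess(w):

[(1, 2, 0), (5, 4, 3), (5, 6, 4)]


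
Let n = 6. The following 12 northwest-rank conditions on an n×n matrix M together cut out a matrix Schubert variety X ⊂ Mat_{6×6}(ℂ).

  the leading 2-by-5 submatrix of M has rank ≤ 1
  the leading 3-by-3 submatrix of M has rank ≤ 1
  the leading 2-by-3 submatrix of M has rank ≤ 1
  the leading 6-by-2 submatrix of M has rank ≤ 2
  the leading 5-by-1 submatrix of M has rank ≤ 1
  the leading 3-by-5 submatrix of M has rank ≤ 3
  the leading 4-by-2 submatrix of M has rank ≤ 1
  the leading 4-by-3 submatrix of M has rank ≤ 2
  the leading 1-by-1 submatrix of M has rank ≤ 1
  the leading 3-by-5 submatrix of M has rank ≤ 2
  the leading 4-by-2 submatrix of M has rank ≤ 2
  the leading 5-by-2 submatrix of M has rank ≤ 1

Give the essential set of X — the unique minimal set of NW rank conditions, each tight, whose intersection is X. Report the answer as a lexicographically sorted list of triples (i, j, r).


Rank table r_w(6×6) implied by the 12 constraints:

  i=1: 1, 1, 1, 1, 1, 1
  i=2: 1, 1, 1, 1, 1, 2
  i=3: 1, 1, 1, 2, 2, 3
  i=4: 1, 1, 2, 3, 3, 4
  i=5: 1, 1, 2, 3, 4, 5
  i=6: 1, 2, 3, 4, 5, 6

reading off 1-entries of Δ²R: w = (1, 6, 4, 3, 5, 2).

Fulton essential set (3 of the 8 Rothe cells):

[(2, 5, 1), (3, 3, 1), (5, 2, 1)]


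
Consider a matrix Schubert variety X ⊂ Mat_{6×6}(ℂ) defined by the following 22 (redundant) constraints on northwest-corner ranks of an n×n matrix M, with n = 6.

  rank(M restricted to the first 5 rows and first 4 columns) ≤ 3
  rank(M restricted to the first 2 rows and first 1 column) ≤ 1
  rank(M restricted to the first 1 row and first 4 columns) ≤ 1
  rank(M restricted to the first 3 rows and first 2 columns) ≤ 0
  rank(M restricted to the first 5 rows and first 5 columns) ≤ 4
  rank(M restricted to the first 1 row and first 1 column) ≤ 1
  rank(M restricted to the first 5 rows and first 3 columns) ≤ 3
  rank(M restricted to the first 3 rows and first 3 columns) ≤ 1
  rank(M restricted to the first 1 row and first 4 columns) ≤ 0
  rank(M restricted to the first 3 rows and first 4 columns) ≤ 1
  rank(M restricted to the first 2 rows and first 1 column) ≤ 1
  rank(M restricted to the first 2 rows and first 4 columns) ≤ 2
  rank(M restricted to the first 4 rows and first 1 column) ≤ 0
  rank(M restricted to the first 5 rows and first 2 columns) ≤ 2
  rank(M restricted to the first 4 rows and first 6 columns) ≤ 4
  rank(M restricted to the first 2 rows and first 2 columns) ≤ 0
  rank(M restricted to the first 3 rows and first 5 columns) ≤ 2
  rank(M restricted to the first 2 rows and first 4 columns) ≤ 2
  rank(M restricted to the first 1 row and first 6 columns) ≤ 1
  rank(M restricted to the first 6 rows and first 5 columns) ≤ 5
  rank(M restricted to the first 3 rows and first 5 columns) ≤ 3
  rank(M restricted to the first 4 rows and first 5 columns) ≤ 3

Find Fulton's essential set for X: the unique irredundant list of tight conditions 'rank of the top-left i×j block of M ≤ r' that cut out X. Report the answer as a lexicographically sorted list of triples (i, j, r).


Recovering R(i,j) via the rank-extension bound from the 22 conditions:

  i=1: 0  0  0  0  1  1
  i=2: 0  0  1  1  2  2
  i=3: 0  0  1  1  2  3
  i=4: 0  1  2  2  3  4
  i=5: 1  2  3  3  4  5
  i=6: 1  2  3  4  5  6

so w = (5, 3, 6, 2, 1, 4).

4 SE-corners of the 10-cell Rothe diagram give Ess(w):

[(1, 4, 0), (3, 2, 0), (3, 4, 1), (4, 1, 0)]


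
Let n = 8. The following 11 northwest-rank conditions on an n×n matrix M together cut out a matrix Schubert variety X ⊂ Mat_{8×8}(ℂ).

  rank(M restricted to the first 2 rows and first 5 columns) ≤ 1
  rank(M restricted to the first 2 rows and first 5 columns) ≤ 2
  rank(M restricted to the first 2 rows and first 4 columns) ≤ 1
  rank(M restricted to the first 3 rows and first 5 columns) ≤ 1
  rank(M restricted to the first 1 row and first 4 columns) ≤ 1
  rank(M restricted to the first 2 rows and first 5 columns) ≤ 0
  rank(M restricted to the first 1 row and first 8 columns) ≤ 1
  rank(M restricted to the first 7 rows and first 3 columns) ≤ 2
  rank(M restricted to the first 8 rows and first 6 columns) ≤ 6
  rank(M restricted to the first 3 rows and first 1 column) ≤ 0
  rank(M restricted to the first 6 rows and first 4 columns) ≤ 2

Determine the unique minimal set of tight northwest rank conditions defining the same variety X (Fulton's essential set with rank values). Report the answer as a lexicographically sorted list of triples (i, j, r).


The tightest implied rank at each (i,j), from the 11 conditions:

  R[1]: 0 | 0 | 0 | 0 | 0 | 1 | 1 | 1
  R[2]: 0 | 0 | 0 | 0 | 0 | 1 | 2 | 2
  R[3]: 0 | 1 | 1 | 1 | 1 | 2 | 3 | 3
  R[4]: 1 | 2 | 2 | 2 | 2 | 3 | 4 | 4
  R[5]: 1 | 2 | 2 | 2 | 3 | 4 | 5 | 5
  R[6]: 1 | 2 | 2 | 2 | 3 | 4 | 5 | 6
  R[7]: 1 | 2 | 2 | 3 | 4 | 5 | 6 | 7
  R[8]: 1 | 2 | 3 | 4 | 5 | 6 | 7 | 8

so w = (6, 7, 2, 1, 5, 8, 4, 3).

ℓ(w)=16; the 4 essential cells (i,j,r):

[(2, 5, 0), (3, 1, 0), (6, 4, 2), (7, 3, 2)]


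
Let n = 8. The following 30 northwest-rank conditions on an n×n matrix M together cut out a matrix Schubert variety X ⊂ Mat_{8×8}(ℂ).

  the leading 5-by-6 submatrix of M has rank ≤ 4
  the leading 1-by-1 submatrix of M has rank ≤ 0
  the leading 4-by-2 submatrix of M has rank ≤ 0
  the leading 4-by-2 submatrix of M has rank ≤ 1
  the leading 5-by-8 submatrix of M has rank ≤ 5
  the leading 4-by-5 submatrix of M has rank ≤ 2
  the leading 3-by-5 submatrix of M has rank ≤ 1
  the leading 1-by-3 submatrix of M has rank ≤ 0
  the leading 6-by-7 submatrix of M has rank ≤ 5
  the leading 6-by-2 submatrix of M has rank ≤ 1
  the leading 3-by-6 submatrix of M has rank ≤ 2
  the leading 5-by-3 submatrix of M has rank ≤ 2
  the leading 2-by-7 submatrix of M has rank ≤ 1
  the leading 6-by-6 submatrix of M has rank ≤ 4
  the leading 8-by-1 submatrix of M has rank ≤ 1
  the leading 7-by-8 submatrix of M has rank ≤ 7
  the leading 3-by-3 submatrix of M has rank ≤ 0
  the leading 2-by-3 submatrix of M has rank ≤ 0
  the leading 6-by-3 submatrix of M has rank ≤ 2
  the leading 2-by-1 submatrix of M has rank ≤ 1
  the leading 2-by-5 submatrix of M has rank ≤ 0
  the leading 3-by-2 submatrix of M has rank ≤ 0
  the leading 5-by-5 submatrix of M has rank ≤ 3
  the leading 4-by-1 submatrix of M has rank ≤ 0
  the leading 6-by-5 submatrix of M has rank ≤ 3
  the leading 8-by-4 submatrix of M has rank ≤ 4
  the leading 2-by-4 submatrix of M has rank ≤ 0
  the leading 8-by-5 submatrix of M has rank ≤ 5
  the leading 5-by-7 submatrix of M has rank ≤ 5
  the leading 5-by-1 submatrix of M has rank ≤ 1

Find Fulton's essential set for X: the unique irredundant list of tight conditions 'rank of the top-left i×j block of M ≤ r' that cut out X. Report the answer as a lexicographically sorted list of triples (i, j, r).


Computing R[i][j] = min implied NW-rank bound (n=8, 30 conditions):

  R[1]: 0 0 0 0 0 1 1 1
  R[2]: 0 0 0 0 0 1 1 2
  R[3]: 0 0 0 1 1 2 2 3
  R[4]: 0 0 1 2 2 3 3 4
  R[5]: 1 1 2 3 3 4 4 5
  R[6]: 1 1 2 3 3 4 5 6
  R[7]: 1 2 3 4 4 5 6 7
  R[8]: 1 2 3 4 5 6 7 8

giving w = (6, 8, 4, 3, 1, 7, 2, 5) via Δ²R.

Fulton essential set (6 of the 18 Rothe cells):

[(2, 5, 0), (2, 7, 1), (3, 3, 0), (4, 2, 0), (6, 2, 1), (6, 5, 3)]


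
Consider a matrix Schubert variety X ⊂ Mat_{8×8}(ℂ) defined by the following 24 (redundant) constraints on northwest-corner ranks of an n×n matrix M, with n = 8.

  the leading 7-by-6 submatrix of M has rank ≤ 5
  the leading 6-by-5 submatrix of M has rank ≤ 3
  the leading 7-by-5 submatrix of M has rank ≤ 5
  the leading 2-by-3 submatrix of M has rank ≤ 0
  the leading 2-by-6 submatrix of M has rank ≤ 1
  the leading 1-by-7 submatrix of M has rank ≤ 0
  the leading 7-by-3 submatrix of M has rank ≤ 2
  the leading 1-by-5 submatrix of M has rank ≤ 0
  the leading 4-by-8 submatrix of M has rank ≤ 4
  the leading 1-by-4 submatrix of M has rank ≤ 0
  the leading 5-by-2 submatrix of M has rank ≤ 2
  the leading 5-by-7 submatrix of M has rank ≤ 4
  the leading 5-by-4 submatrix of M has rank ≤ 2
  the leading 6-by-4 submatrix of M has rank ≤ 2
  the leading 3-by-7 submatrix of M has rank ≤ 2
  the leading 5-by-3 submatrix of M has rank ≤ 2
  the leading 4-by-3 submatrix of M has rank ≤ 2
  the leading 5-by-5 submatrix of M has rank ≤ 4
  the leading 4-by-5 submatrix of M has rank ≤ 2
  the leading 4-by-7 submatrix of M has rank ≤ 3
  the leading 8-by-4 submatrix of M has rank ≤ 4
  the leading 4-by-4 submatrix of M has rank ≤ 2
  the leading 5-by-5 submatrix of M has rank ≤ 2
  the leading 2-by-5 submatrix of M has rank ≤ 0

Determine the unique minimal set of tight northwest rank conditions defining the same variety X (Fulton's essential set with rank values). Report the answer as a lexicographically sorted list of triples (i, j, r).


Propagating the 24 rank bounds to every northwest block:

  row 1: 0  0  0  0  0  0  0  1
  row 2: 0  0  0  0  0  1  1  2
  row 3: 1  1  1  1  1  2  2  3
  row 4: 1  2  2  2  2  3  3  4
  row 5: 1  2  2  2  2  3  4  5
  row 6: 1  2  2  2  3  4  5  6
  row 7: 1  2  2  3  4  5  6  7
  row 8: 1  2  3  4  5  6  7  8

second differences of R give the permutation w = (8, 6, 1, 2, 7, 5, 4, 3).

Fulton essential set (5 of the 18 Rothe cells):

[(1, 7, 0), (2, 5, 0), (5, 5, 2), (6, 4, 2), (7, 3, 2)]


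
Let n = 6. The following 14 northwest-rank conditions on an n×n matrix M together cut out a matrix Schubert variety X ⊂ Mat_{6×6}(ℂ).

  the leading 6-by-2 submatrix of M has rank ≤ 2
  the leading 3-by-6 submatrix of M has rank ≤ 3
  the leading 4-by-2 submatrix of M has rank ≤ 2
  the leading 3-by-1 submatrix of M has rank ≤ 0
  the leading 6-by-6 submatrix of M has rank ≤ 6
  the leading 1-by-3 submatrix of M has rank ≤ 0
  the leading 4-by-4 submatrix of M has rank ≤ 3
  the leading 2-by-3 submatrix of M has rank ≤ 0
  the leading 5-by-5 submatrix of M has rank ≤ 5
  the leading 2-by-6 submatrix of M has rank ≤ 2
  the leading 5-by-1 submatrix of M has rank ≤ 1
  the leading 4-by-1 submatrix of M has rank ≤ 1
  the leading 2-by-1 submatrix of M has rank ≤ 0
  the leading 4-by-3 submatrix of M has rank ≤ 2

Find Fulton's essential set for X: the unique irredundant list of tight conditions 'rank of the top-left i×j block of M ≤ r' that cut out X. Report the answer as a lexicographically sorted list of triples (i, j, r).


Reconstructing r_w from the 14 given conditions:

  i=1: 0 | 0 | 0 | 1 | 1 | 1
  i=2: 0 | 0 | 0 | 1 | 2 | 2
  i=3: 0 | 1 | 1 | 2 | 3 | 3
  i=4: 1 | 2 | 2 | 3 | 4 | 4
  i=5: 1 | 2 | 3 | 4 | 5 | 5
  i=6: 1 | 2 | 3 | 4 | 5 | 6

second differences of R give the permutation w = (4, 5, 2, 1, 3, 6).

2 SE-corners of the 7-cell Rothe diagram give Ess(w):

[(2, 3, 0), (3, 1, 0)]
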